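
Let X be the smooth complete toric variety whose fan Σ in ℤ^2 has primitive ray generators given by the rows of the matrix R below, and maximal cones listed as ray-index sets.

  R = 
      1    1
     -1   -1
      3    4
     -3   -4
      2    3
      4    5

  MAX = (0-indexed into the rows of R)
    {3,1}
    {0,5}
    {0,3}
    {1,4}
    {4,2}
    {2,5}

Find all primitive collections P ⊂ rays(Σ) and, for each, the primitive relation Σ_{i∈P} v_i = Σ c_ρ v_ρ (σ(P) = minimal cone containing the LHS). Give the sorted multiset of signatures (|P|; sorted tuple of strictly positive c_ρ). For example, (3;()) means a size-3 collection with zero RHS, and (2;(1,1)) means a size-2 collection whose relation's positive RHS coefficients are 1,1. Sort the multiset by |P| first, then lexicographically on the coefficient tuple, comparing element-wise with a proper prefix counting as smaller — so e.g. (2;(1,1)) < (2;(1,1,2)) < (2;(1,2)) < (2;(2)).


Δ(Σ) — 6 vertices, 9 min non-faces:

  {0,1}:  v_{0} + v_{1} = 0 ; sig = (2;())
  {2,3}:  v_{2} + v_{3} = 0 ; sig = (2;())
  {0,2}:  v_{0} + v_{2} = v_{5} ; sig = (2;(1))
  {0,4}:  v_{0} + v_{4} = v_{2} ; sig = (2;(1))
  {1,2}:  v_{1} + v_{2} = v_{4} ; sig = (2;(1))
  {1,5}:  v_{1} + v_{5} = v_{2} ; sig = (2;(1))
  {3,4}:  v_{3} + v_{4} = v_{1} ; sig = (2;(1))
  {3,5}:  v_{3} + v_{5} = v_{0} ; sig = (2;(1))
  {4,5}:  v_{4} + v_{5} = 2·v_{2} ; sig = (2;(2))

Sorted signature multiset PRS(X):
    |P|=2: 9 collections, coeffs (), (), (1), (1), (1), (1), (1), (1), (2)


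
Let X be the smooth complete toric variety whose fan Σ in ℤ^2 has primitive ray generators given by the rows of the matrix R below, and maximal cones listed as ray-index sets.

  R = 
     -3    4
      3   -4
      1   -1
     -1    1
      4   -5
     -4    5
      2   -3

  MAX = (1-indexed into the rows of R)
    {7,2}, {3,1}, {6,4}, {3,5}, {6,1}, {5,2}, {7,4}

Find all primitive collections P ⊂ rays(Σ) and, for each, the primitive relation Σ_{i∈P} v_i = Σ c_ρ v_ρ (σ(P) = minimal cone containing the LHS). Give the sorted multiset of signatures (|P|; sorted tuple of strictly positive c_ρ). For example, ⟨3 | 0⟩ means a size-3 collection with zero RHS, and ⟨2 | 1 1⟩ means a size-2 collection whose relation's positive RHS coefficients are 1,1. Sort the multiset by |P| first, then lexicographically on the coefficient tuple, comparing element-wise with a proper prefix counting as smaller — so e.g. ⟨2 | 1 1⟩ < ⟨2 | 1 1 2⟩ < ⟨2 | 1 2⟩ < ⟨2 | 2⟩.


14 collections generate NE(X_Σ); each relation:

  P = {1,2}:  v_{1} + v_{2} = 0 — sig = ⟨2 | 0⟩
  P = {3,4}:  v_{3} + v_{4} = 0 — sig = ⟨2 | 0⟩
  P = {5,6}:  v_{5} + v_{6} = 0 — sig = ⟨2 | 0⟩
  P = {1,4}:  v_{1} + v_{4} = v_{6} — sig = ⟨2 | 1⟩
  P = {1,5}:  v_{1} + v_{5} = v_{3} — sig = ⟨2 | 1⟩
  P = {1,7}:  v_{1} + v_{7} = v_{4} — sig = ⟨2 | 1⟩
  P = {2,3}:  v_{2} + v_{3} = v_{5} — sig = ⟨2 | 1⟩
  P = {2,4}:  v_{2} + v_{4} = v_{7} — sig = ⟨2 | 1⟩
  P = {2,6}:  v_{2} + v_{6} = v_{4} — sig = ⟨2 | 1⟩
  P = {3,6}:  v_{3} + v_{6} = v_{1} — sig = ⟨2 | 1⟩
  P = {3,7}:  v_{3} + v_{7} = v_{2} — sig = ⟨2 | 1⟩
  P = {4,5}:  v_{4} + v_{5} = v_{2} — sig = ⟨2 | 1⟩
  P = {5,7}:  v_{5} + v_{7} = 2·v_{2} — sig = ⟨2 | 2⟩
  P = {6,7}:  v_{6} + v_{7} = 2·v_{4} — sig = ⟨2 | 2⟩

Hence PRS(X_Σ) =
[⟨2 | 0⟩, ⟨2 | 0⟩, ⟨2 | 0⟩, ⟨2 | 1⟩, ⟨2 | 1⟩, ⟨2 | 1⟩, ⟨2 | 1⟩, ⟨2 | 1⟩, ⟨2 | 1⟩, ⟨2 | 1⟩, ⟨2 | 1⟩, ⟨2 | 1⟩, ⟨2 | 2⟩, ⟨2 | 2⟩]


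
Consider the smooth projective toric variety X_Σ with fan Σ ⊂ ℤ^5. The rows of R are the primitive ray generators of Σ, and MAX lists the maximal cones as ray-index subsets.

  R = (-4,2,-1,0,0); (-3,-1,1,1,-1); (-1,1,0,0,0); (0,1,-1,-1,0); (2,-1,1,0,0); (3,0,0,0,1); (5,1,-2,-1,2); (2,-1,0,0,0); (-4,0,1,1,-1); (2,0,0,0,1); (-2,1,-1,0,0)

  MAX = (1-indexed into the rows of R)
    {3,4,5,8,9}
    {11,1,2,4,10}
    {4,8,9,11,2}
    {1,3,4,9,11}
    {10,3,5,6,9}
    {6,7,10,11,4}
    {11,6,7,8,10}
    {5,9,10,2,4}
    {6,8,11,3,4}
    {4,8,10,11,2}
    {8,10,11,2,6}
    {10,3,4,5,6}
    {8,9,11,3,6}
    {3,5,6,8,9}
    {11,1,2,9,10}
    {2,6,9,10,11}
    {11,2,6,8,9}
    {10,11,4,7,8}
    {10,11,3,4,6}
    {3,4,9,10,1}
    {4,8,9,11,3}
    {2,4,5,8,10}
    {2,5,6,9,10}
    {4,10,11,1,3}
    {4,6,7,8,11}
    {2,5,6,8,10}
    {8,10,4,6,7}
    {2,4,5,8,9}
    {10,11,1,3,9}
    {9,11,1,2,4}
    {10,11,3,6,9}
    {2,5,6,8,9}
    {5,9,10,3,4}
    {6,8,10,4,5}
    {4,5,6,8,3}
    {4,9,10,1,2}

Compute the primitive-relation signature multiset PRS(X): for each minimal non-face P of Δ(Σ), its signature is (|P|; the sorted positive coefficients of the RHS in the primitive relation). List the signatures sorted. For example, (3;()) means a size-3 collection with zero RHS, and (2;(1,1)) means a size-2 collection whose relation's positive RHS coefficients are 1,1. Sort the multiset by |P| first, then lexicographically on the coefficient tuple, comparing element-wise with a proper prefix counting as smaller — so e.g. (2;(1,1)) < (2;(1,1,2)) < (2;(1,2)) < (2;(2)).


16 collections generate NE(X_Σ); each relation:

  P={5,11}:  v_{5} + v_{11} = 0  →  sig = (2;())
  P={1,8}:  v_{1} + v_{8} = v_{11}  →  sig = (2;(1))
  P={2,3}:  v_{2} + v_{3} = v_{9}  →  sig = (2;(1))
  P={7,9}:  v_{7} + v_{9} = v_{6} + v_{11}  →  sig = (2;(1,1))
  P={1,5}:  v_{1} + v_{5} = v_{4} + v_{9} + v_{10}  →  sig = (2;(1,1,1))
  P={1,6}:  v_{1} + v_{6} = v_{3} + v_{10} + v_{11}  →  sig = (2;(1,1,1))
  P={2,7}:  v_{2} + v_{7} = v_{8} + v_{10} + v_{11}  →  sig = (2;(1,1,1))
  P={5,7}:  v_{5} + v_{7} = v_{4} + v_{6} + v_{8} + v_{10}  →  sig = (2;(1,1,1,1))
  P={1,7}:  v_{1} + v_{7} = v_{4} + v_{6} + v_{10} + 2·v_{11}  →  sig = (2;(1,1,1,2))
  P={3,7}:  v_{3} + v_{7} = v_{4} + 2·v_{6} + v_{11}  →  sig = (2;(1,1,2))
  P={2,4,6}:  v_{2} + v_{4} + v_{6} = 0  →  sig = (3;())
  P={3,8,10}:  v_{3} + v_{8} + v_{10} = v_{6}  →  sig = (3;(1))
  P={4,6,9}:  v_{4} + v_{6} + v_{9} = v_{3}  →  sig = (3;(1))
  P={8,9,10}:  v_{8} + v_{9} + v_{10} = v_{2} + v_{6}  →  sig = (3;(1,1))
  P={4,9,10,11}:  v_{4} + v_{9} + v_{10} + v_{11} = v_{1}  →  sig = (4;(1))
  P={4,6,8,10,11}:  v_{4} + v_{6} + v_{8} + v_{10} + v_{11} = v_{7}  →  sig = (5;(1))

Hence PRS(X_Σ) =
[(2;()), (2;(1)), (2;(1)), (2;(1,1)), (2;(1,1,1)), (2;(1,1,1)), (2;(1,1,1)), (2;(1,1,1,1)), (2;(1,1,1,2)), (2;(1,1,2)), (3;()), (3;(1)), (3;(1)), (3;(1,1)), (4;(1)), (5;(1))]


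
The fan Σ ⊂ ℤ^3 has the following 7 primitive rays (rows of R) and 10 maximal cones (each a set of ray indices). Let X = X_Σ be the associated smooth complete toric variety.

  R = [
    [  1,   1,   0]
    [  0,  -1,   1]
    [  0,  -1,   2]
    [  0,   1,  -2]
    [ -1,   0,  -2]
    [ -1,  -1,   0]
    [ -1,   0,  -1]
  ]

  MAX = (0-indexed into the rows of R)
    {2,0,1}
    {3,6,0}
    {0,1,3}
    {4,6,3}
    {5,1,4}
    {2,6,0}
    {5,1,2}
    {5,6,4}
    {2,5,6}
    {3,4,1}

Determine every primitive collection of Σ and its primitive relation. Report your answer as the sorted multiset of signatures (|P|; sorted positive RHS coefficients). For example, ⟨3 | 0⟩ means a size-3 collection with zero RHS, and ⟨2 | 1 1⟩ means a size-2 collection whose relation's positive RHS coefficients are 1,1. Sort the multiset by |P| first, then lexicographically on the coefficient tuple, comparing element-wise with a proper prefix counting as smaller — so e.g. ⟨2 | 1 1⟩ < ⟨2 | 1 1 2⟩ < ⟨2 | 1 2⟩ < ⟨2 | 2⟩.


Σ has 6 primitive collections:

  {0,5}:  v_{0} + v_{5} = 0  so sig = ⟨2 | 0⟩
  {2,3}:  v_{2} + v_{3} = 0  so sig = ⟨2 | 0⟩
  {0,4}:  v_{0} + v_{4} = v_{3}  so sig = ⟨2 | 1⟩
  {1,6}:  v_{1} + v_{6} = v_{5}  so sig = ⟨2 | 1⟩
  {2,4}:  v_{2} + v_{4} = v_{5}  so sig = ⟨2 | 1⟩
  {3,5}:  v_{3} + v_{5} = v_{4}  so sig = ⟨2 | 1⟩

Signatures (|P|; sorted positive RHS coefficients), sorted:
    |P|=2: 6 collections, coeffs (), (), (1), (1), (1), (1)


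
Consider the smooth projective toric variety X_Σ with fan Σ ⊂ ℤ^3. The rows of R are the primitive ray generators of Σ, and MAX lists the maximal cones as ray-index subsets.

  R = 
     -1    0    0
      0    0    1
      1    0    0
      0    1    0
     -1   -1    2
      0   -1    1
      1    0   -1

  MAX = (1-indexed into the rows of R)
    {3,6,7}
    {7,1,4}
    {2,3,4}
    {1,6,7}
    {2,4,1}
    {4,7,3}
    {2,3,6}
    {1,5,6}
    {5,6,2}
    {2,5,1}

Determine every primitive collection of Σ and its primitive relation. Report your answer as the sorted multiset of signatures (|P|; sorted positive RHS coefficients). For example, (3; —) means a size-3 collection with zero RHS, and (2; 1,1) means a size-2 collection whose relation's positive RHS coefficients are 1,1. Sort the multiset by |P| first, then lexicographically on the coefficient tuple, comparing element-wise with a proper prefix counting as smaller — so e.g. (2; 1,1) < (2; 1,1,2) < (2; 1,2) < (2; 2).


Δ(Σ) — 7 vertices, 7 min non-faces:

  P = {1,3}:  v_{1} + v_{3} = 0 — sig = (2; —)
  P = {2,7}:  v_{2} + v_{7} = v_{3} — sig = (2; 1)
  P = {4,6}:  v_{4} + v_{6} = v_{2} — sig = (2; 1)
  P = {5,7}:  v_{5} + v_{7} = v_{6} — sig = (2; 1)
  P = {3,5}:  v_{3} + v_{5} = v_{2} + v_{6} — sig = (2; 1,1)
  P = {4,5}:  v_{4} + v_{5} = v_{1} + 2·v_{2} — sig = (2; 1,2)
  P = {1,2,6}:  v_{1} + v_{2} + v_{6} = v_{5} — sig = (3; 1)

so the primitive-relation signature multiset is
[(2; —), (2; 1), (2; 1), (2; 1), (2; 1,1), (2; 1,2), (3; 1)]


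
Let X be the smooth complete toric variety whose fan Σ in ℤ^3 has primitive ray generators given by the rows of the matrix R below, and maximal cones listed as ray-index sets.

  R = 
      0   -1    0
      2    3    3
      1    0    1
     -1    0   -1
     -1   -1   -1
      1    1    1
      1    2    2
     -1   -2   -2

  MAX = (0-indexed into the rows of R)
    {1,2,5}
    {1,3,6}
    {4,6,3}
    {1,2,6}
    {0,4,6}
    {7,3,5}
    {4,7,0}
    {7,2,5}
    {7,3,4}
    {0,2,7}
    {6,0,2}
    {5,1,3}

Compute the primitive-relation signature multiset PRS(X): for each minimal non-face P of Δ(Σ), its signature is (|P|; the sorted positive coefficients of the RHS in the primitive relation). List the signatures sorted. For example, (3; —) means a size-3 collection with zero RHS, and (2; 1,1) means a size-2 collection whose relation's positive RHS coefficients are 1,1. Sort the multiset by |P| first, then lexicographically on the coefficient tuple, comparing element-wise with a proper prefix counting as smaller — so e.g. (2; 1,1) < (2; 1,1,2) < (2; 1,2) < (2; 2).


The 10 primitive collections of Σ (r=8, n=3):

  {2,3}:  v_{2} + v_{3} = 0  →  sig = (2; —)
  {4,5}:  v_{4} + v_{5} = 0  →  sig = (2; —)
  {6,7}:  v_{6} + v_{7} = 0  →  sig = (2; —)
  {0,3}:  v_{0} + v_{3} = v_{4}  →  sig = (2; 1)
  {0,5}:  v_{0} + v_{5} = v_{2}  →  sig = (2; 1)
  {1,4}:  v_{1} + v_{4} = v_{6}  →  sig = (2; 1)
  {1,7}:  v_{1} + v_{7} = v_{5}  →  sig = (2; 1)
  {2,4}:  v_{2} + v_{4} = v_{0}  →  sig = (2; 1)
  {5,6}:  v_{5} + v_{6} = v_{1}  →  sig = (2; 1)
  {0,1}:  v_{0} + v_{1} = v_{2} + v_{6}  →  sig = (2; 1,1)

Signatures (|P|; sorted positive RHS coefficients), sorted:
    (2; —)
    (2; —)
    (2; —)
    (2; 1)
    (2; 1)
    (2; 1)
    (2; 1)
    (2; 1)
    (2; 1)
    (2; 1,1)


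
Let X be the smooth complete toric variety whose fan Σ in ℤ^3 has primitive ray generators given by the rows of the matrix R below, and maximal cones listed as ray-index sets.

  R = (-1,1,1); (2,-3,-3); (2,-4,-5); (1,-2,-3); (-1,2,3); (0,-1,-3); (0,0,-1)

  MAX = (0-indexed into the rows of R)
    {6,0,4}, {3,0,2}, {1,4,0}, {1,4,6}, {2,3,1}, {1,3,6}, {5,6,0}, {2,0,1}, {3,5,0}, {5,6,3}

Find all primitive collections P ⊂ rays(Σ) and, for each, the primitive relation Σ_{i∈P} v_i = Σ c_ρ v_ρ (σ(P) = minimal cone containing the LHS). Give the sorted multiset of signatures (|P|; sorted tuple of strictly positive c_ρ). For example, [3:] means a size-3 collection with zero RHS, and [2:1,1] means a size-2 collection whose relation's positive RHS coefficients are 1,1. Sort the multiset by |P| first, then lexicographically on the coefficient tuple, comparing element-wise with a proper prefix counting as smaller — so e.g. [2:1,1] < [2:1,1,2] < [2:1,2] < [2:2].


|primitive collections| = 9. Relations:

  • {3,4}:  v_{3} + v_{4} = 0 ; sig = [2:]
  • {2,4}:  v_{2} + v_{4} = v_{0} + v_{1} ; sig = [2:1,1]
  • {4,5}:  v_{4} + v_{5} = v_{0} + v_{6} ; sig = [2:1,1]
  • {2,5}:  v_{2} + v_{5} = v_{0} + 3·v_{3} ; sig = [2:1,3]
  • {1,5}:  v_{1} + v_{5} = 2·v_{3} ; sig = [2:2]
  • {2,6}:  v_{2} + v_{6} = 2·v_{3} ; sig = [2:2]
  • {0,1,3}:  v_{0} + v_{1} + v_{3} = v_{2} ; sig = [3:1]
  • {0,1,6}:  v_{0} + v_{1} + v_{6} = v_{3} ; sig = [3:1]
  • {0,3,6}:  v_{0} + v_{3} + v_{6} = v_{5} ; sig = [3:1]

Hence PRS(X_Σ) =
{ [2:],  [2:1,1] ×2,  [2:1,3],  [2:2] ×2,  [3:1] ×3 }


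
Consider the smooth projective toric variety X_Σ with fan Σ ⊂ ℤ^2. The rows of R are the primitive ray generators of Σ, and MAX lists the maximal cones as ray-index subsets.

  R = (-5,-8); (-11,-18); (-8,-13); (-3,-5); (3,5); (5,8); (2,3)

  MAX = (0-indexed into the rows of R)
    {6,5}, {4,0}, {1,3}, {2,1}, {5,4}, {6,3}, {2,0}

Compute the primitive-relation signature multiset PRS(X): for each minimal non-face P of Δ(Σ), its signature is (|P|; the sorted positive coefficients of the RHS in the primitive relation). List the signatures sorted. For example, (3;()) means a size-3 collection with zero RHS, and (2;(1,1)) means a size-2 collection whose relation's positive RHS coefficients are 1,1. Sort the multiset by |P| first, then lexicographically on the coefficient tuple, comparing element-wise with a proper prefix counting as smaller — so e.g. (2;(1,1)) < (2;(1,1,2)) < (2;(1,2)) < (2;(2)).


|primitive collections| = 14. Relations:

  P={0,5}:  v_{0} + v_{5} = 0 ; sig = (2;())
  P={3,4}:  v_{3} + v_{4} = 0 ; sig = (2;())
  P={0,3}:  v_{0} + v_{3} = v_{2} ; sig = (2;(1))
  P={0,6}:  v_{0} + v_{6} = v_{3} ; sig = (2;(1))
  P={1,4}:  v_{1} + v_{4} = v_{2} ; sig = (2;(1))
  P={2,3}:  v_{2} + v_{3} = v_{1} ; sig = (2;(1))
  P={2,4}:  v_{2} + v_{4} = v_{0} ; sig = (2;(1))
  P={2,5}:  v_{2} + v_{5} = v_{3} ; sig = (2;(1))
  P={3,5}:  v_{3} + v_{5} = v_{6} ; sig = (2;(1))
  P={4,6}:  v_{4} + v_{6} = v_{5} ; sig = (2;(1))
  P={0,1}:  v_{0} + v_{1} = 2·v_{2} ; sig = (2;(2))
  P={1,5}:  v_{1} + v_{5} = 2·v_{3} ; sig = (2;(2))
  P={2,6}:  v_{2} + v_{6} = 2·v_{3} ; sig = (2;(2))
  P={1,6}:  v_{1} + v_{6} = 3·v_{3} ; sig = (2;(3))

Hence PRS(X_Σ) =
{ (2;()) ×2,  (2;(1)) ×8,  (2;(2)) ×3,  (2;(3)) }


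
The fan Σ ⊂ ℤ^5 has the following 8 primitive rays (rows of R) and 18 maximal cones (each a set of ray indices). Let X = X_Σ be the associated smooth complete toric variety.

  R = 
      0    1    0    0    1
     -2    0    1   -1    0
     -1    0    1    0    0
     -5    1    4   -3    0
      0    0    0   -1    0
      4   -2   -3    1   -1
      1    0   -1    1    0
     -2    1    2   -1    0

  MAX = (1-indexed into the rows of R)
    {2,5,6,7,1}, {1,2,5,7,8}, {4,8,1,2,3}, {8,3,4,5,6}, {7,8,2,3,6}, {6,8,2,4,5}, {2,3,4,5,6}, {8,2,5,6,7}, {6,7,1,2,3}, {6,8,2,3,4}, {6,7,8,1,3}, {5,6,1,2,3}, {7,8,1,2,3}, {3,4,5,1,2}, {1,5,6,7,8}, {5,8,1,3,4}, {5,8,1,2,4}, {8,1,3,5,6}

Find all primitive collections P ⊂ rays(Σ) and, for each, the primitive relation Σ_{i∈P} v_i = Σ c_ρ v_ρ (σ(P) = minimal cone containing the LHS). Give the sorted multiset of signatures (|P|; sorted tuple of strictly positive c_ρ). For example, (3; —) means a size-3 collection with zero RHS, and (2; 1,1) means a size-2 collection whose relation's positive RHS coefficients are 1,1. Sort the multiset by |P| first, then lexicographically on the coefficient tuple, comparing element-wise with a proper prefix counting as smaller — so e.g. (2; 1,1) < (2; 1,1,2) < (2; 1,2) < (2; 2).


5 collections generate NE(X_Σ); each relation:

  • {4,7}:  v_{4} + v_{7} = v_{2} + v_{8}  ⇒ sig = (2; 1,1)
  • {3,5,7}:  v_{3} + v_{5} + v_{7} = 0  ⇒ sig = (3; —)
  • {1,4,6}:  v_{1} + v_{4} + v_{6} = v_{3} + 2·v_{5}  ⇒ sig = (3; 1,2)
  • {1,2,6,8}:  v_{1} + v_{2} + v_{6} + v_{8} = v_{5}  ⇒ sig = (4; 1)
  • {2,3,5,8}:  v_{2} + v_{3} + v_{5} + v_{8} = v_{4}  ⇒ sig = (4; 1)

so the primitive-relation signature multiset is
    |P|=2: 1 collection, coeffs (1,1)
    |P|=3: 2 collections, coeffs (), (1,2)
    |P|=4: 2 collections, coeffs (1), (1)


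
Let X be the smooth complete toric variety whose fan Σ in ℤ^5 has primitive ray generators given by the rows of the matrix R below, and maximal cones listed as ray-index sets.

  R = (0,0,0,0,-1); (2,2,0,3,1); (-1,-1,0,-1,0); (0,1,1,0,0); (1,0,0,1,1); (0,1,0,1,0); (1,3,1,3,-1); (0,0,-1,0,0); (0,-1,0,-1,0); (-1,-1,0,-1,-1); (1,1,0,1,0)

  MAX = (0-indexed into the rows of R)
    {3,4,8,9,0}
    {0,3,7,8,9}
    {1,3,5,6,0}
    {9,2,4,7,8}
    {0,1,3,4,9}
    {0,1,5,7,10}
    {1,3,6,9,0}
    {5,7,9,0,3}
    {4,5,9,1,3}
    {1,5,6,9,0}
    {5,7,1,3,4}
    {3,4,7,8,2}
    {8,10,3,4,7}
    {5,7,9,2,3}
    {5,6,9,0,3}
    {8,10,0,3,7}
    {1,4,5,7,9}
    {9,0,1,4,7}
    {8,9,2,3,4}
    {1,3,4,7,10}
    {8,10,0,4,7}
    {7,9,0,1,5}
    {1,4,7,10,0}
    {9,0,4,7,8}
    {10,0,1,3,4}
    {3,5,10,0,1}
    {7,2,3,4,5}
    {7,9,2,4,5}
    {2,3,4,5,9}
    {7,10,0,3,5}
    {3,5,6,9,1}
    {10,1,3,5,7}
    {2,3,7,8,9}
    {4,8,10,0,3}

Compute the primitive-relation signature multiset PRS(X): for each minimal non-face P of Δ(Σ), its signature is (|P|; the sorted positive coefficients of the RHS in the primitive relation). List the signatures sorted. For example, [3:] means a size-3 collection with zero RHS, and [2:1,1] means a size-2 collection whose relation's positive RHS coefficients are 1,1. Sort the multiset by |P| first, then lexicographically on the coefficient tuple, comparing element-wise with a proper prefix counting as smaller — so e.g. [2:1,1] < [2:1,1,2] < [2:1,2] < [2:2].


|primitive collections| = 18. Relations:

  {2,10}:  v_{2} + v_{10} = 0  ⇒ sig = [2:]
  {5,8}:  v_{5} + v_{8} = 0  ⇒ sig = [2:]
  {0,2}:  v_{0} + v_{2} = v_{9}  ⇒ sig = [2:1]
  {9,10}:  v_{9} + v_{10} = v_{0}  ⇒ sig = [2:1]
  {1,2}:  v_{1} + v_{2} = v_{4} + v_{5}  ⇒ sig = [2:1,1]
  {1,8}:  v_{1} + v_{8} = v_{4} + v_{10}  ⇒ sig = [2:1,1]
  {6,8}:  v_{6} + v_{8} = v_{0} + v_{1} + v_{3} + v_{9}  ⇒ sig = [2:1,1,1,1]
  {2,6}:  v_{2} + v_{6} = v_{1} + v_{3} + v_{5} + 2·v_{9}  ⇒ sig = [2:1,1,1,2]
  {6,10}:  v_{6} + v_{10} = 2·v_{0} + v_{1} + v_{3} + v_{5}  ⇒ sig = [2:1,1,1,2]
  {6,7}:  v_{6} + v_{7} = v_{0} + 2·v_{5} + v_{10}  ⇒ sig = [2:1,1,2]
  {4,6}:  v_{4} + v_{6} = 2·v_{1} + v_{3} + 2·v_{9}  ⇒ sig = [2:1,2,2]
  {4,5,10}:  v_{4} + v_{5} + v_{10} = v_{1}  ⇒ sig = [3:1]
  {0,4,5}:  v_{0} + v_{4} + v_{5} = v_{1} + v_{9}  ⇒ sig = [3:1,1]
  {3,4,7,9}:  v_{3} + v_{4} + v_{7} + v_{9} = 0  ⇒ sig = [4:]
  {0,3,4,7}:  v_{0} + v_{3} + v_{4} + v_{7} = v_{10}  ⇒ sig = [4:1]
  {1,3,7,9}:  v_{1} + v_{3} + v_{7} + v_{9} = v_{5} + v_{10}  ⇒ sig = [4:1,1]
  {0,1,3,7}:  v_{0} + v_{1} + v_{3} + v_{7} = v_{5} + 2·v_{10}  ⇒ sig = [4:1,2]
  {0,1,3,5,9}:  v_{0} + v_{1} + v_{3} + v_{5} + v_{9} = v_{6}  ⇒ sig = [5:1]

Signatures (|P|; sorted positive RHS coefficients), sorted:
    [2:]
    [2:]
    [2:1]
    [2:1]
    [2:1,1]
    [2:1,1]
    [2:1,1,1,1]
    [2:1,1,1,2]
    [2:1,1,1,2]
    [2:1,1,2]
    [2:1,2,2]
    [3:1]
    [3:1,1]
    [4:]
    [4:1]
    [4:1,1]
    [4:1,2]
    [5:1]


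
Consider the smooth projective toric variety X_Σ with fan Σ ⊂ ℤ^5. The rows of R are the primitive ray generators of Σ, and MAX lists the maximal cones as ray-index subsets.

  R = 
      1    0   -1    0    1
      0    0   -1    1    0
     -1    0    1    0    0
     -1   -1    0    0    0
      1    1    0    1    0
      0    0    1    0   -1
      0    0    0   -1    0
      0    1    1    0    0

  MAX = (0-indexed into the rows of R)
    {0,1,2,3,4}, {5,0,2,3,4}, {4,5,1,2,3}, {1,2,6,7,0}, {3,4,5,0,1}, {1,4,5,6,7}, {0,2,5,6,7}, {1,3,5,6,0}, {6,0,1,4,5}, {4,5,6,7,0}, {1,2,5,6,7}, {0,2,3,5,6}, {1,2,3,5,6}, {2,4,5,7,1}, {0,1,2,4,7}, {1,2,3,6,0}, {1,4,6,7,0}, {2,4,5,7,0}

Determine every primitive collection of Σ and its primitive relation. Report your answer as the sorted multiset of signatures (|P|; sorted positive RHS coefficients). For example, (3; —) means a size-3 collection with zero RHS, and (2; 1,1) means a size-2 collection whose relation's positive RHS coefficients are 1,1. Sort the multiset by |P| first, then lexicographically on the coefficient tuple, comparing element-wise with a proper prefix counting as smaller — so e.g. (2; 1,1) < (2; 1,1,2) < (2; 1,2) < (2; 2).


5 collections generate NE(X_Σ); each relation:

  • {3,7}:  v_{3} + v_{7} = v_{2}  so sig = (2; 1)
  • {3,4,6}:  v_{3} + v_{4} + v_{6} = 0  so sig = (3; —)
  • {2,4,6}:  v_{2} + v_{4} + v_{6} = v_{7}  so sig = (3; 1)
  • {0,1,5,7}:  v_{0} + v_{1} + v_{5} + v_{7} = v_{4}  so sig = (4; 1)
  • {0,1,2,5}:  v_{0} + v_{1} + v_{2} + v_{5} = v_{3} + v_{4}  so sig = (4; 1,1)

Sorted signature multiset PRS(X):
    |P|=2: 1 collection, coeffs (1)
    |P|=3: 2 collections, coeffs (), (1)
    |P|=4: 2 collections, coeffs (1), (1,1)


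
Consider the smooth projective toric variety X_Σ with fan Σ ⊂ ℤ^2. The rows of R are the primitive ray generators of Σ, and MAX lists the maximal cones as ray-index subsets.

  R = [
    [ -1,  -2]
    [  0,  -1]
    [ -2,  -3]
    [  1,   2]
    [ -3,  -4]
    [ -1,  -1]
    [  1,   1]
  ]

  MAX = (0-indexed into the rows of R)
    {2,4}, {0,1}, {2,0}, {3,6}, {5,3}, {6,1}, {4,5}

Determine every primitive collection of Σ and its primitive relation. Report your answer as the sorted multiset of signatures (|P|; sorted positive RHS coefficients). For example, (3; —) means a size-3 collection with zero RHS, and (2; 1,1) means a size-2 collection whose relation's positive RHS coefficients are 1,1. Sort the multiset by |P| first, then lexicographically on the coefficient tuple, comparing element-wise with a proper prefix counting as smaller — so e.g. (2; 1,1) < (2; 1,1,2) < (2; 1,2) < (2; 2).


The 14 primitive collections of Σ (r=7, n=2):

  {0,3}:  v_{0} + v_{3} = 0  ⟹  sig = (2; —)
  {5,6}:  v_{5} + v_{6} = 0  ⟹  sig = (2; —)
  {0,5}:  v_{0} + v_{5} = v_{2}  ⟹  sig = (2; 1)
  {0,6}:  v_{0} + v_{6} = v_{1}  ⟹  sig = (2; 1)
  {1,3}:  v_{1} + v_{3} = v_{6}  ⟹  sig = (2; 1)
  {1,5}:  v_{1} + v_{5} = v_{0}  ⟹  sig = (2; 1)
  {2,3}:  v_{2} + v_{3} = v_{5}  ⟹  sig = (2; 1)
  {2,5}:  v_{2} + v_{5} = v_{4}  ⟹  sig = (2; 1)
  {2,6}:  v_{2} + v_{6} = v_{0}  ⟹  sig = (2; 1)
  {4,6}:  v_{4} + v_{6} = v_{2}  ⟹  sig = (2; 1)
  {1,4}:  v_{1} + v_{4} = v_{0} + v_{2}  ⟹  sig = (2; 1,1)
  {0,4}:  v_{0} + v_{4} = 2·v_{2}  ⟹  sig = (2; 2)
  {1,2}:  v_{1} + v_{2} = 2·v_{0}  ⟹  sig = (2; 2)
  {3,4}:  v_{3} + v_{4} = 2·v_{5}  ⟹  sig = (2; 2)

so the primitive-relation signature multiset is
    (2; —)
    (2; —)
    (2; 1)
    (2; 1)
    (2; 1)
    (2; 1)
    (2; 1)
    (2; 1)
    (2; 1)
    (2; 1)
    (2; 1,1)
    (2; 2)
    (2; 2)
    (2; 2)


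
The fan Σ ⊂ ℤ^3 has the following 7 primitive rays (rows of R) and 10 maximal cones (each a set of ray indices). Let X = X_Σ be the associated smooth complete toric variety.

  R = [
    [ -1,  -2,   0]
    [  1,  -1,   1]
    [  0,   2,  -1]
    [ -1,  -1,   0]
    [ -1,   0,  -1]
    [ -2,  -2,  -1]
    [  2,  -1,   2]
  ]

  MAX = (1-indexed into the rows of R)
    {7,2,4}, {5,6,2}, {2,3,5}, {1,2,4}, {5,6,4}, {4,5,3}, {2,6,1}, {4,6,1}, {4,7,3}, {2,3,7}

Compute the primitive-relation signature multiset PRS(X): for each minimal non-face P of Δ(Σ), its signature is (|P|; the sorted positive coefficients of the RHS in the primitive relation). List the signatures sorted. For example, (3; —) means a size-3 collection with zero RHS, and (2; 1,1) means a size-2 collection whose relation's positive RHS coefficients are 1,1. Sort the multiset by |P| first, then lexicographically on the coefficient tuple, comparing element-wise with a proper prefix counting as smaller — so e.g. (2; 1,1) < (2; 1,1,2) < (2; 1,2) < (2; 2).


9 minimal non-faces of Δ(Σ) (on 7 rays):

  P={1,3}:  v_{1} + v_{3} = v_{5}  so sig = (2; 1)
  P={1,5}:  v_{1} + v_{5} = v_{6}  so sig = (2; 1)
  P={5,7}:  v_{5} + v_{7} = v_{2}  so sig = (2; 1)
  P={6,7}:  v_{6} + v_{7} = v_{1} + v_{2}  so sig = (2; 1,1)
  P={1,7}:  v_{1} + v_{7} = 2·v_{2} + v_{4}  so sig = (2; 1,2)
  P={3,6}:  v_{3} + v_{6} = 2·v_{5}  so sig = (2; 2)
  P={2,3,4}:  v_{2} + v_{3} + v_{4} = 0  so sig = (3; —)
  P={2,4,5}:  v_{2} + v_{4} + v_{5} = v_{1}  so sig = (3; 1)
  P={2,4,6}:  v_{2} + v_{4} + v_{6} = 2·v_{1}  so sig = (3; 2)

so the primitive-relation signature multiset is
    |P|=2: 6 collections, coeffs (1), (1), (1), (1,1), (1,2), (2)
    |P|=3: 3 collections, coeffs (), (1), (2)


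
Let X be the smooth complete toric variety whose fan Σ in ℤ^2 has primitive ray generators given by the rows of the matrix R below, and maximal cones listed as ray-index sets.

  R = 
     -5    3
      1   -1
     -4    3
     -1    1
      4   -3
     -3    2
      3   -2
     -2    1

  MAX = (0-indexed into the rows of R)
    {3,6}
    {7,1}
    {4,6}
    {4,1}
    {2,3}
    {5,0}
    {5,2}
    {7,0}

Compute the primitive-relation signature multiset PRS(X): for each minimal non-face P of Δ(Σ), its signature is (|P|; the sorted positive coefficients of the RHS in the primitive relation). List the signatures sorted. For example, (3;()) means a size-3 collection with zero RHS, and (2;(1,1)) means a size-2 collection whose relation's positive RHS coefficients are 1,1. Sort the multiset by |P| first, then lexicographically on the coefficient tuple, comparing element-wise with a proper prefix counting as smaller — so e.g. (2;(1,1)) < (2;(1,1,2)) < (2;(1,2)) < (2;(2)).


Primitive collections (20):

  {1,3}:  v_{1} + v_{3} = 0  →  sig = (2;())
  {2,4}:  v_{2} + v_{4} = 0  →  sig = (2;())
  {5,6}:  v_{5} + v_{6} = 0  →  sig = (2;())
  {0,6}:  v_{0} + v_{6} = v_{7}  →  sig = (2;(1))
  {1,2}:  v_{1} + v_{2} = v_{5}  →  sig = (2;(1))
  {1,5}:  v_{1} + v_{5} = v_{7}  →  sig = (2;(1))
  {1,6}:  v_{1} + v_{6} = v_{4}  →  sig = (2;(1))
  {2,6}:  v_{2} + v_{6} = v_{3}  →  sig = (2;(1))
  {3,4}:  v_{3} + v_{4} = v_{6}  →  sig = (2;(1))
  {3,5}:  v_{3} + v_{5} = v_{2}  →  sig = (2;(1))
  {3,7}:  v_{3} + v_{7} = v_{5}  →  sig = (2;(1))
  {4,5}:  v_{4} + v_{5} = v_{1}  →  sig = (2;(1))
  {5,7}:  v_{5} + v_{7} = v_{0}  →  sig = (2;(1))
  {6,7}:  v_{6} + v_{7} = v_{1}  →  sig = (2;(1))
  {0,4}:  v_{0} + v_{4} = v_{1} + v_{7}  →  sig = (2;(1,1))
  {0,1}:  v_{0} + v_{1} = 2·v_{7}  →  sig = (2;(2))
  {0,3}:  v_{0} + v_{3} = 2·v_{5}  →  sig = (2;(2))
  {2,7}:  v_{2} + v_{7} = 2·v_{5}  →  sig = (2;(2))
  {4,7}:  v_{4} + v_{7} = 2·v_{1}  →  sig = (2;(2))
  {0,2}:  v_{0} + v_{2} = 3·v_{5}  →  sig = (2;(3))

Signatures (|P|; sorted positive RHS coefficients), sorted:
    |P|=2: 20 collections, coeffs (), (), (), (1), (1), (1), (1), (1), (1), (1), (1), (1), (1), (1), (1,1), (2), (2), (2), (2), (3)


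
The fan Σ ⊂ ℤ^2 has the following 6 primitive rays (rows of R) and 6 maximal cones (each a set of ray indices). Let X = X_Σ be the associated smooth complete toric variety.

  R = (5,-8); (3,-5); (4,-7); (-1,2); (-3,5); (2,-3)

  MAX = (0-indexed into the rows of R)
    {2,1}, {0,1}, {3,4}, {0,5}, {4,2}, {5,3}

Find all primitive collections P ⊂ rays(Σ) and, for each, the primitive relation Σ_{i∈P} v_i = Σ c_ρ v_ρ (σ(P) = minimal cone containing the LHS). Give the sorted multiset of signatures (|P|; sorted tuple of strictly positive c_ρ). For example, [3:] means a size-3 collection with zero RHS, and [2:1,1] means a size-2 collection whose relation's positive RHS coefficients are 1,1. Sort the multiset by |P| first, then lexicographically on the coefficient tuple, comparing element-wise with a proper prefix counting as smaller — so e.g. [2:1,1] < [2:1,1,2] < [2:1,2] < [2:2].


Minimal non-faces — 9 found among 6 rays, 6 max cones:

  {1,4}:  v_{1} + v_{4} = 0  →  sig = [2:]
  {0,4}:  v_{0} + v_{4} = v_{5}  →  sig = [2:1]
  {1,3}:  v_{1} + v_{3} = v_{5}  →  sig = [2:1]
  {1,5}:  v_{1} + v_{5} = v_{0}  →  sig = [2:1]
  {2,3}:  v_{2} + v_{3} = v_{1}  →  sig = [2:1]
  {4,5}:  v_{4} + v_{5} = v_{3}  →  sig = [2:1]
  {0,3}:  v_{0} + v_{3} = 2·v_{5}  →  sig = [2:2]
  {2,5}:  v_{2} + v_{5} = 2·v_{1}  →  sig = [2:2]
  {0,2}:  v_{0} + v_{2} = 3·v_{1}  →  sig = [2:3]

Signatures (|P|; sorted positive RHS coefficients), sorted:
    [2:]
    [2:1]
    [2:1]
    [2:1]
    [2:1]
    [2:1]
    [2:2]
    [2:2]
    [2:3]


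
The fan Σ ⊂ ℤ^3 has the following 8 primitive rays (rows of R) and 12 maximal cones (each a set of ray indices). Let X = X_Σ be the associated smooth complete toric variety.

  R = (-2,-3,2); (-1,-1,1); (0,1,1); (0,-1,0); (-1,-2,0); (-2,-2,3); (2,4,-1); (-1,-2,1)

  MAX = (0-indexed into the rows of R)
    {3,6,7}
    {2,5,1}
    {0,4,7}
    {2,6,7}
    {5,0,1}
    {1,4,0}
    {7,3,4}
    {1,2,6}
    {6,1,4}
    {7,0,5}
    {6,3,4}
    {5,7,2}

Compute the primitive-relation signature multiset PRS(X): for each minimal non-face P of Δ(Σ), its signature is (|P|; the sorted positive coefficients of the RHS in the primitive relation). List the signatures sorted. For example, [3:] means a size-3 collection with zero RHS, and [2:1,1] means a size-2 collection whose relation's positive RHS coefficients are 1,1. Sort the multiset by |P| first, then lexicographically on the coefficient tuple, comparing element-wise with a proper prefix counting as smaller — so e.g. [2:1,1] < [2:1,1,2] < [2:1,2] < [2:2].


Minimal non-faces — 11 found among 8 rays, 12 max cones:

  • {0,2}:  v_{0} + v_{2} = v_{5}  ⇒ sig = [2:1]
  • {0,6}:  v_{0} + v_{6} = v_{2}  ⇒ sig = [2:1]
  • {1,3}:  v_{1} + v_{3} = v_{7}  ⇒ sig = [2:1]
  • {1,7}:  v_{1} + v_{7} = v_{0}  ⇒ sig = [2:1]
  • {2,4}:  v_{2} + v_{4} = v_{1}  ⇒ sig = [2:1]
  • {4,5}:  v_{4} + v_{5} = v_{0} + v_{1}  ⇒ sig = [2:1,1]
  • {2,3}:  v_{2} + v_{3} = v_{6} + 2·v_{7}  ⇒ sig = [2:1,2]
  • {3,5}:  v_{3} + v_{5} = v_{2} + 2·v_{7}  ⇒ sig = [2:1,2]
  • {0,3}:  v_{0} + v_{3} = 2·v_{7}  ⇒ sig = [2:2]
  • {5,6}:  v_{5} + v_{6} = 2·v_{2}  ⇒ sig = [2:2]
  • {4,6,7}:  v_{4} + v_{6} + v_{7} = 0  ⇒ sig = [3:]

Hence PRS(X_Σ) =
    [2:1]
    [2:1]
    [2:1]
    [2:1]
    [2:1]
    [2:1,1]
    [2:1,2]
    [2:1,2]
    [2:2]
    [2:2]
    [3:]


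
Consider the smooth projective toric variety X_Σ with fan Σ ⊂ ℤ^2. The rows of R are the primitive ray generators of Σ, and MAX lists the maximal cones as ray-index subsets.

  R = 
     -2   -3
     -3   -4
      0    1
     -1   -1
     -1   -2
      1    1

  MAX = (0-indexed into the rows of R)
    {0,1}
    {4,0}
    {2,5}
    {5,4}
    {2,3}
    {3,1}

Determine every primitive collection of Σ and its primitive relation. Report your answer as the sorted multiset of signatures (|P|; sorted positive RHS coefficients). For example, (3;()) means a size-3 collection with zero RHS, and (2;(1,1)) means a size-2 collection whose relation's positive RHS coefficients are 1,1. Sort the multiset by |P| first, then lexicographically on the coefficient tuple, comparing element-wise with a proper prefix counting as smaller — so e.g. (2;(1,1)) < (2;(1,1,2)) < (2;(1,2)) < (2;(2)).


Σ has 9 primitive collections:

  P = {3,5}:  v_{3} + v_{5} = 0  ⇒ sig = (2;())
  P = {0,3}:  v_{0} + v_{3} = v_{1}  ⇒ sig = (2;(1))
  P = {0,5}:  v_{0} + v_{5} = v_{4}  ⇒ sig = (2;(1))
  P = {1,5}:  v_{1} + v_{5} = v_{0}  ⇒ sig = (2;(1))
  P = {2,4}:  v_{2} + v_{4} = v_{3}  ⇒ sig = (2;(1))
  P = {3,4}:  v_{3} + v_{4} = v_{0}  ⇒ sig = (2;(1))
  P = {0,2}:  v_{0} + v_{2} = 2·v_{3}  ⇒ sig = (2;(2))
  P = {1,4}:  v_{1} + v_{4} = 2·v_{0}  ⇒ sig = (2;(2))
  P = {1,2}:  v_{1} + v_{2} = 3·v_{3}  ⇒ sig = (2;(3))

Sorted signature multiset PRS(X):
    (2;())
    (2;(1))
    (2;(1))
    (2;(1))
    (2;(1))
    (2;(1))
    (2;(2))
    (2;(2))
    (2;(3))


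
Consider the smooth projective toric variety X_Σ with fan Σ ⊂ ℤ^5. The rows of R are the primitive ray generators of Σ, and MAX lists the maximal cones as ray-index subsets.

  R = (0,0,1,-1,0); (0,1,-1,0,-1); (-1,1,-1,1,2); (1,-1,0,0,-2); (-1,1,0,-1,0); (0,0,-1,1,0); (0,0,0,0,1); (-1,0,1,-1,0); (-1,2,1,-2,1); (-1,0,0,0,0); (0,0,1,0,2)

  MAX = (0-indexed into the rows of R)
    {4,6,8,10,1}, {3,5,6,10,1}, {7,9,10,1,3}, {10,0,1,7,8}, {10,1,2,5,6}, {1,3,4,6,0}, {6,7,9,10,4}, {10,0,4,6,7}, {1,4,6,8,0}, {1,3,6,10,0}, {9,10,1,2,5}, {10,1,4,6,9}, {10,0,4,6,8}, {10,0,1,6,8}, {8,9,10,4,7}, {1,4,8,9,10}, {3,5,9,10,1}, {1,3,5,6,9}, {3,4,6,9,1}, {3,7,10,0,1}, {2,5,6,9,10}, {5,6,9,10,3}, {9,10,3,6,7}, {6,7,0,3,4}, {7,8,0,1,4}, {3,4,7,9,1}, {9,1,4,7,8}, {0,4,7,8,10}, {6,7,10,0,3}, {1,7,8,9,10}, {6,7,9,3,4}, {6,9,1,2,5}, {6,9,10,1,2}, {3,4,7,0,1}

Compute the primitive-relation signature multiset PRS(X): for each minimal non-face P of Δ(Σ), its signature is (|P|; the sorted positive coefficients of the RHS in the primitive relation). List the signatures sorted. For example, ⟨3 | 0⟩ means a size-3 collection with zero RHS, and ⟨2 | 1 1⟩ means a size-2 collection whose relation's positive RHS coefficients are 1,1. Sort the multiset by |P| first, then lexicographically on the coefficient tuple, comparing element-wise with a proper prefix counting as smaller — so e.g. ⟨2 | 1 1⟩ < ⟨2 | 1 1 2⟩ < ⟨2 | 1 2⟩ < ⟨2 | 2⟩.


Primitive collections (19):

  P={0,5}:  v_{0} + v_{5} = 0  ⇒ sig = ⟨2 | 0⟩
  P={0,9}:  v_{0} + v_{9} = v_{7}  ⇒ sig = ⟨2 | 1⟩
  P={2,3}:  v_{2} + v_{3} = v_{5}  ⇒ sig = ⟨2 | 1⟩
  P={5,7}:  v_{5} + v_{7} = v_{9}  ⇒ sig = ⟨2 | 1⟩
  P={4,5}:  v_{4} + v_{5} = v_{1} + v_{6} + v_{9}  ⇒ sig = ⟨2 | 1 1 1⟩
  P={5,8}:  v_{5} + v_{8} = v_{1} + v_{4} + v_{10}  ⇒ sig = ⟨2 | 1 1 1⟩
  P={0,2}:  v_{0} + v_{2} = v_{1} + v_{6} + v_{9} + v_{10}  ⇒ sig = ⟨2 | 1 1 1 1⟩
  P={2,7}:  v_{2} + v_{7} = v_{1} + v_{6} + 2·v_{9} + v_{10}  ⇒ sig = ⟨2 | 1 1 1 2⟩
  P={2,8}:  v_{2} + v_{8} = 2·v_{1} + v_{4} + v_{6} + v_{9} + 2·v_{10}  ⇒ sig = ⟨2 | 1 1 1 2 2⟩
  P={3,8}:  v_{3} + v_{8} = 2·v_{0} + v_{1}  ⇒ sig = ⟨2 | 1 2⟩
  P={2,4}:  v_{2} + v_{4} = 2·v_{1} + 2·v_{6} + 2·v_{9} + v_{10}  ⇒ sig = ⟨2 | 1 2 2 2⟩
  P={1,6,7}:  v_{1} + v_{6} + v_{7} = v_{4}  ⇒ sig = ⟨3 | 1⟩
  P={3,4,10}:  v_{3} + v_{4} + v_{10} = v_{0}  ⇒ sig = ⟨3 | 1⟩
  P={6,7,8}:  v_{6} + v_{7} + v_{8} = v_{0} + 2·v_{4} + v_{10}  ⇒ sig = ⟨3 | 1 1 2⟩
  P={6,8,9}:  v_{6} + v_{8} + v_{9} = 2·v_{4} + v_{10}  ⇒ sig = ⟨3 | 1 2⟩
  P={0,1,4,10}:  v_{0} + v_{1} + v_{4} + v_{10} = v_{8}  ⇒ sig = ⟨4 | 1⟩
  P={1,4,7,10}:  v_{1} + v_{4} + v_{7} + v_{10} = v_{8} + v_{9}  ⇒ sig = ⟨4 | 1 1⟩
  P={1,3,6,9,10}:  v_{1} + v_{3} + v_{6} + v_{9} + v_{10} = 0  ⇒ sig = ⟨5 | 0⟩
  P={1,5,6,9,10}:  v_{1} + v_{5} + v_{6} + v_{9} + v_{10} = v_{2}  ⇒ sig = ⟨5 | 1⟩

Hence PRS(X_Σ) =
[⟨2 | 0⟩, ⟨2 | 1⟩, ⟨2 | 1⟩, ⟨2 | 1⟩, ⟨2 | 1 1 1⟩, ⟨2 | 1 1 1⟩, ⟨2 | 1 1 1 1⟩, ⟨2 | 1 1 1 2⟩, ⟨2 | 1 1 1 2 2⟩, ⟨2 | 1 2⟩, ⟨2 | 1 2 2 2⟩, ⟨3 | 1⟩, ⟨3 | 1⟩, ⟨3 | 1 1 2⟩, ⟨3 | 1 2⟩, ⟨4 | 1⟩, ⟨4 | 1 1⟩, ⟨5 | 0⟩, ⟨5 | 1⟩]


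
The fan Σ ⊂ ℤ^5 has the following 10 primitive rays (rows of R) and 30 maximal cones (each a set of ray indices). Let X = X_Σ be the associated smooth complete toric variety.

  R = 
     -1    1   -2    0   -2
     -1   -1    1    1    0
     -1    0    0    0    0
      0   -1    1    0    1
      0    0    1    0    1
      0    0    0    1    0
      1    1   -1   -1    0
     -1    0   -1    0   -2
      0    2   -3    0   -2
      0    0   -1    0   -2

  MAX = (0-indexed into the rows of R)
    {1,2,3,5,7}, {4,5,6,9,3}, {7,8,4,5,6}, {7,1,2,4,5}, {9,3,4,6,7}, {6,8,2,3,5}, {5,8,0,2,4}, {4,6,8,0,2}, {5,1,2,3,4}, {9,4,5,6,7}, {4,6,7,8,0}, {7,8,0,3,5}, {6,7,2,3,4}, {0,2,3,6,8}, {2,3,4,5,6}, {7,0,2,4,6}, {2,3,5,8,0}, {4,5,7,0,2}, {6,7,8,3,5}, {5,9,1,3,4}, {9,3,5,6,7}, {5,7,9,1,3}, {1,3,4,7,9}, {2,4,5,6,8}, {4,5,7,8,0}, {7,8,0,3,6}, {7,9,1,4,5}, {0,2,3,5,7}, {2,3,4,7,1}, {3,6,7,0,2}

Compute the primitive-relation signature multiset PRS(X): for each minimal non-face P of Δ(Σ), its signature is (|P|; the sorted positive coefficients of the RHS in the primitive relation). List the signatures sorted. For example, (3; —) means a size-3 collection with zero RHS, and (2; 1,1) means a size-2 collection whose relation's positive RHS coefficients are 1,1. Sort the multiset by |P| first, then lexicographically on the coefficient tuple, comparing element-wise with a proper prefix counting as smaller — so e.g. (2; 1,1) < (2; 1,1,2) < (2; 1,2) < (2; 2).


12 collections generate NE(X_Σ); each relation:

  P={1,6}:  v_{1} + v_{6} = 0  so sig = (2; —)
  P={2,9}:  v_{2} + v_{9} = v_{7}  so sig = (2; 1)
  P={1,8}:  v_{1} + v_{8} = v_{0} + v_{5}  so sig = (2; 1,1)
  P={0,1}:  v_{0} + v_{1} = v_{2} + v_{5} + v_{7}  so sig = (2; 1,1,1)
  P={0,9}:  v_{0} + v_{9} = v_{5} + v_{6} + 2·v_{7}  so sig = (2; 1,1,2)
  P={8,9}:  v_{8} + v_{9} = 2·v_{5} + 2·v_{6} + 2·v_{7}  so sig = (2; 2,2,2)
  P={0,3,4}:  v_{0} + v_{3} + v_{4} = v_{2}  so sig = (3; 1)
  P={0,5,6}:  v_{0} + v_{5} + v_{6} = v_{8}  so sig = (3; 1)
  P={3,4,8}:  v_{3} + v_{4} + v_{8} = v_{2} + v_{5} + v_{6}  so sig = (3; 1,1,1)
  P={2,7,8}:  v_{2} + v_{7} + v_{8} = 2·v_{0}  so sig = (3; 2)
  P={2,5,6,7}:  v_{2} + v_{5} + v_{6} + v_{7} = v_{0}  so sig = (4; 1)
  P={3,4,5,7}:  v_{3} + v_{4} + v_{5} + v_{7} = v_{1}  so sig = (4; 1)

Hence PRS(X_Σ) =
{ (2; —),  (2; 1),  (2; 1,1),  (2; 1,1,1),  (2; 1,1,2),  (2; 2,2,2),  (3; 1) ×2,  (3; 1,1,1),  (3; 2),  (4; 1) ×2 }


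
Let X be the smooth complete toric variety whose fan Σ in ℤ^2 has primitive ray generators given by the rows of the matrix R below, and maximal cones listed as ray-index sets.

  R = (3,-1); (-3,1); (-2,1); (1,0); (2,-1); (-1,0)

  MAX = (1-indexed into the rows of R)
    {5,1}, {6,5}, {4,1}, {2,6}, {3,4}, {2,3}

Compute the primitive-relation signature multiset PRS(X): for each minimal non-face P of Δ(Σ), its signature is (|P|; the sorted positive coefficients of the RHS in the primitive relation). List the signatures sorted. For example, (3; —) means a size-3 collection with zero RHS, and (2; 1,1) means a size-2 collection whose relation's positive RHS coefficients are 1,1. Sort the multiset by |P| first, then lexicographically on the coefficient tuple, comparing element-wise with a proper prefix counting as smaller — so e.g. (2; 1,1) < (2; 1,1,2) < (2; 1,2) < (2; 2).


Δ(Σ) — 6 vertices, 9 min non-faces:

  P = {1,2}:  v_{1} + v_{2} = 0  →  sig = (2; —)
  P = {3,5}:  v_{3} + v_{5} = 0  →  sig = (2; —)
  P = {4,6}:  v_{4} + v_{6} = 0  →  sig = (2; —)
  P = {1,3}:  v_{1} + v_{3} = v_{4}  →  sig = (2; 1)
  P = {1,6}:  v_{1} + v_{6} = v_{5}  →  sig = (2; 1)
  P = {2,4}:  v_{2} + v_{4} = v_{3}  →  sig = (2; 1)
  P = {2,5}:  v_{2} + v_{5} = v_{6}  →  sig = (2; 1)
  P = {3,6}:  v_{3} + v_{6} = v_{2}  →  sig = (2; 1)
  P = {4,5}:  v_{4} + v_{5} = v_{1}  →  sig = (2; 1)

Hence PRS(X_Σ) =
    |P|=2: 9 collections, coeffs (), (), (), (1), (1), (1), (1), (1), (1)


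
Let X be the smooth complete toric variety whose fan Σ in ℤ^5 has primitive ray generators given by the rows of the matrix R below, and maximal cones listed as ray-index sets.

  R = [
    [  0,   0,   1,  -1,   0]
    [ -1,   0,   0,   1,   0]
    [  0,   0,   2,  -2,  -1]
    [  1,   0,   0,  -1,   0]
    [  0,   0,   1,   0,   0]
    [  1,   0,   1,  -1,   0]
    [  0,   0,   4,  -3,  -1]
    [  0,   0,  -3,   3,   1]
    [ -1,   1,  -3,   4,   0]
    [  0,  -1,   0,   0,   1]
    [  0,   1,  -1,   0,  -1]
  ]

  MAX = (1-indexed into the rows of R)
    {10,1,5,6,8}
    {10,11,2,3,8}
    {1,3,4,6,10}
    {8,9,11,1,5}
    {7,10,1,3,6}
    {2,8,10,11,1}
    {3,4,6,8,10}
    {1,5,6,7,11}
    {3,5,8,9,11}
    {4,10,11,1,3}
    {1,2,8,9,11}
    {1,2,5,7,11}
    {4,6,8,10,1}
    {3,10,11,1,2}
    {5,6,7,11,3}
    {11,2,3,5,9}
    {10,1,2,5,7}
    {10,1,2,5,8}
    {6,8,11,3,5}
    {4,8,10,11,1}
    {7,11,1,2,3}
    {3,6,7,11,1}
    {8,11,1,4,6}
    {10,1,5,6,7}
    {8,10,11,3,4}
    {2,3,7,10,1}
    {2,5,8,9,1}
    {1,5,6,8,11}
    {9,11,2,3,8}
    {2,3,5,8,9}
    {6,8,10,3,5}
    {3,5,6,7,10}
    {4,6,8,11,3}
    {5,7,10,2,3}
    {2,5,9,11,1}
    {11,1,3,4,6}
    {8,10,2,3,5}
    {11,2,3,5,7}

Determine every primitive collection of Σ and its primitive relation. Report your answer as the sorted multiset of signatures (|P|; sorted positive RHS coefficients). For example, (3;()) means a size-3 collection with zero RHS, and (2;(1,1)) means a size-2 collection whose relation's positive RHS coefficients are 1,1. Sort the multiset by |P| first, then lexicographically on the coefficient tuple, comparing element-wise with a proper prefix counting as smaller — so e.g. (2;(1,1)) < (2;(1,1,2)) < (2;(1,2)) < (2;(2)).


The 16 primitive collections of Σ (r=11, n=5):

  • {2,4}:  v_{2} + v_{4} = 0 ; sig = (2;())
  • {2,6}:  v_{2} + v_{6} = v_{5} ; sig = (2;(1))
  • {4,5}:  v_{4} + v_{5} = v_{6} ; sig = (2;(1))
  • {7,8}:  v_{7} + v_{8} = v_{5} ; sig = (2;(1))
  • {9,10}:  v_{9} + v_{10} = v_{2} + v_{8} ; sig = (2;(1,1))
  • {4,7}:  v_{4} + v_{7} = v_{1} + v_{3} + v_{6} ; sig = (2;(1,1,1))
  • {4,9}:  v_{4} + v_{9} = v_{5} + v_{8} + v_{11} ; sig = (2;(1,1,1))
  • {6,9}:  v_{6} + v_{9} = 2·v_{5} + v_{8} + v_{11} ; sig = (2;(1,1,2))
  • {7,9}:  v_{7} + v_{9} = v_{2} + 2·v_{5} + v_{11} ; sig = (2;(1,1,2))
  • {1,3,8}:  v_{1} + v_{3} + v_{8} = 0 ; sig = (3;())
  • {5,10,11}:  v_{5} + v_{10} + v_{11} = 0 ; sig = (3;())
  • {1,3,5}:  v_{1} + v_{3} + v_{5} = v_{7} ; sig = (3;(1))
  • {6,10,11}:  v_{6} + v_{10} + v_{11} = v_{4} ; sig = (3;(1))
  • {7,10,11}:  v_{7} + v_{10} + v_{11} = v_{1} + v_{3} ; sig = (3;(1,1))
  • {1,3,9}:  v_{1} + v_{3} + v_{9} = v_{2} + v_{5} + v_{11} ; sig = (3;(1,1,1))
  • {2,5,8,11}:  v_{2} + v_{5} + v_{8} + v_{11} = v_{9} ; sig = (4;(1))

Hence PRS(X_Σ) =
    |P|=2: 9 collections, coeffs (), (1), (1), (1), (1,1), (1,1,1), (1,1,1), (1,1,2), (1,1,2)
    |P|=3: 6 collections, coeffs (), (), (1), (1), (1,1), (1,1,1)
    |P|=4: 1 collection, coeffs (1)
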